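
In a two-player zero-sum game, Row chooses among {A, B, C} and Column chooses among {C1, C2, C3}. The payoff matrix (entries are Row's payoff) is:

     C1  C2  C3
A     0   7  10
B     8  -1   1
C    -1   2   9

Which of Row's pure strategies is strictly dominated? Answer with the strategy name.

A gives a strictly higher payoff than C against every column: 0 > -1, 7 > 2, 10 > 9.
So C is strictly dominated and Row never plays it.

C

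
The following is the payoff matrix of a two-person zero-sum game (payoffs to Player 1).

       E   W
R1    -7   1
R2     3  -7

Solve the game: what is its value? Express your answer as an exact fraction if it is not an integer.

-23/9

Row minima: R1 → -7, R2 → -7; maximin = -7.
Column maxima: E → 3, W → 1; minimax = 1.
-7 ≠ 1, so there is no saddle point; optimal play is mixed.
Let Player 1 play R1 with probability p. Expected payoff against E: (-7)p + 3(1−p) = −10p + 3; against W: 1p + (-7)(1−p) = 8p − 7.
Setting these equal: −10p + 3 = 8p − 7 ⇒ −18p = -10 ⇒ p = 5/9, and the value is (-10)·(5/9) + 3 = -23/9.
For Player 2: with q = P(E), equating R1's and R2's payoffs gives −8q + 1 = 10q − 7 ⇒ q = 4/9.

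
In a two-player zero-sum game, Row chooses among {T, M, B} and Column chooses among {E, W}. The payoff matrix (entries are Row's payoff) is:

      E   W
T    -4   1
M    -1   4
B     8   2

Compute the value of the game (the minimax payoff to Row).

34/11

Row minima: T → -4, M → -1, B → 2; maximin = 2.
Column maxima: E → 8, W → 4; minimax = 4.
2 ≠ 4, so there is no saddle point; optimal play is mixed.
T is strictly dominated by M, so Row never plays it.
On the remaining 2×2 (M, B vs E, W):
Let Row play M with probability p. Expected payoff against E: (-1)p + 8(1−p) = −9p + 8; against W: 4p + 2(1−p) = 2p + 2.
Setting these equal: −9p + 8 = 2p + 2 ⇒ −11p = -6 ⇒ p = 6/11, and the value is (-9)·(6/11) + 8 = 34/11.
For Column: with q = P(E), equating M's and B's payoffs gives −5q + 4 = 6q + 2 ⇒ q = 2/11.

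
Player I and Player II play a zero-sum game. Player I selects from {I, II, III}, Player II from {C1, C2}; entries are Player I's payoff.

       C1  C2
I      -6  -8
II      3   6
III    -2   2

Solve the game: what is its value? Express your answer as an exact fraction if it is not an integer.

3

Row minima: I → -8, II → 3, III → -2; maximin = 3.
Column maxima: C1 → 3, C2 → 6; minimax = 3.
Since maximin = minimax = 3, there is a saddle point and the value is 3.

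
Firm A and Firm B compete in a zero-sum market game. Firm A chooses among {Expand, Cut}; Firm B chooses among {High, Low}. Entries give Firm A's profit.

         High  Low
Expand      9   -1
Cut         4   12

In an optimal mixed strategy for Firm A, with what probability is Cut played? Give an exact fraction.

Row minima: Expand → -1, Cut → 4; maximin = 4.
Column maxima: High → 9, Low → 12; minimax = 9.
4 ≠ 9, so there is no saddle point; optimal play is mixed.
Let Firm A play Expand with probability p. Expected payoff against High: 9p + 4(1−p) = 5p + 4; against Low: (-1)p + 12(1−p) = −13p + 12.
Setting these equal: 5p + 4 = −13p + 12 ⇒ 18p = 8 ⇒ p = 4/9, and the value is (5)·(4/9) + 4 = 56/9.
For Firm B: with q = P(High), equating Expand's and Cut's payoffs gives 10q − 1 = −8q + 12 ⇒ q = 13/18.

5/9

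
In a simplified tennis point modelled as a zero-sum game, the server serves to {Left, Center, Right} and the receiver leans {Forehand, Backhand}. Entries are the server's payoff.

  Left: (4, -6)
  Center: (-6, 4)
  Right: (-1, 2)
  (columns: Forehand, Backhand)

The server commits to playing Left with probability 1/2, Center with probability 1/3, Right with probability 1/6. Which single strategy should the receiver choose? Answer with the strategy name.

If the receiver plays Forehand, the server's expected payoff is (1/2)·4 + (1/3)·(-6) + (1/6)·(-1) = -1/6.
If the receiver plays Backhand, the server's expected payoff is (1/2)·(-6) + (1/3)·4 + (1/6)·2 = -4/3.
The receiver minimizes the server's payoff; the smallest is -4/3, so the best response is Backhand.

Backhand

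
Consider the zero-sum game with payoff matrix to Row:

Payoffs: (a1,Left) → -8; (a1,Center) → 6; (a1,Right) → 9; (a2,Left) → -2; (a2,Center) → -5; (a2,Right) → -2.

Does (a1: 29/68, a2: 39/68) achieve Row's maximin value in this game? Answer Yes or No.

No

Against Left this mix gives (29/68)·(-8) + (39/68)·(-2) = -155/34.
Against Center this mix gives (29/68)·6 + (39/68)·(-5) = -21/68.
Against Right this mix gives (29/68)·9 + (39/68)·(-2) = 183/68.
Column will play Left, holding Row to -155/34. Shifting weight toward the row that does better against Left would raise this floor (the equalizing mix achieves -52/17 against both Left and Center), so the proposed strategy is not optimal.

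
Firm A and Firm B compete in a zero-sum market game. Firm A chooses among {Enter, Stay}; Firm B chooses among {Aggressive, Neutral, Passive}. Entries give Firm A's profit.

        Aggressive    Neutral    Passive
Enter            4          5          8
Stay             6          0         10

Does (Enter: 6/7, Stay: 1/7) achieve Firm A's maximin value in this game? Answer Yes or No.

Against Aggressive this mix gives (6/7)·4 + (1/7)·6 = 30/7.
Against Neutral this mix gives (6/7)·5 + (1/7)·0 = 30/7.
Against Passive this mix gives (6/7)·8 + (1/7)·10 = 58/7.
All of Firm B's active replies (Aggressive, Neutral) yield 30/7, and no column does worse for Firm A. The mix makes Firm B indifferent and guarantees 30/7, so it is optimal.

Yes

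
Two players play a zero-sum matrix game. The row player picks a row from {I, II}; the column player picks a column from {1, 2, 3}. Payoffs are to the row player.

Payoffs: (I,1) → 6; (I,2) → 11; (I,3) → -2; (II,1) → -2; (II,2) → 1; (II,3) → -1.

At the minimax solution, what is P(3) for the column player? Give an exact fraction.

8/9

Row minima: I → -2, II → -2; maximin = -2.
Column maxima: 1 → 6, 2 → 11, 3 → -1; minimax = -1.
-2 ≠ -1, so there is no saddle point; optimal play is mixed.
2 is strictly dominated by 1 (it gives the row player strictly more in every row), so the column player never plays it.
On the remaining 2×2 (I, II vs 1, 3):
Let the row player play I with probability p. Expected payoff against 1: 6p + (-2)(1−p) = 8p − 2; against 3: (-2)p + (-1)(1−p) = −p − 1.
Setting these equal: 8p − 2 = −p − 1 ⇒ 9p = 1 ⇒ p = 1/9, and the value is (8)·(1/9) − 2 = -10/9.
For the column player: with q = P(1), equating I's and II's payoffs gives 8q − 2 = −q − 1 ⇒ q = 1/9.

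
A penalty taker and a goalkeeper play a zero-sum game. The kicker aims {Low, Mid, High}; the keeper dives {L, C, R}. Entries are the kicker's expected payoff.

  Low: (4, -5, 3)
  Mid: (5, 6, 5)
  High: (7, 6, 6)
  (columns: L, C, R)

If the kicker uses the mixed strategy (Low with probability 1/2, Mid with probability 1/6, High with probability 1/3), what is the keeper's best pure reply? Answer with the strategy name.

If the keeper plays L, the kicker's expected payoff is (1/2)·4 + (1/6)·5 + (1/3)·7 = 31/6.
If the keeper plays C, the kicker's expected payoff is (1/2)·(-5) + (1/6)·6 + (1/3)·6 = 1/2.
If the keeper plays R, the kicker's expected payoff is (1/2)·3 + (1/6)·5 + (1/3)·6 = 13/3.
The keeper minimizes the kicker's payoff; the smallest is 1/2, so the best response is C.

C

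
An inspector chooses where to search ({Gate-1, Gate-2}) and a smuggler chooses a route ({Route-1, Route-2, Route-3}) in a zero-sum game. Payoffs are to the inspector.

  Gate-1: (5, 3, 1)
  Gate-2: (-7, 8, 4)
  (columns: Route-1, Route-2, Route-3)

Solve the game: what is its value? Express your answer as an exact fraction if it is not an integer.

Row minima: Gate-1 → 1, Gate-2 → -7; maximin = 1.
Column maxima: Route-1 → 5, Route-2 → 8, Route-3 → 4; minimax = 4.
1 ≠ 4, so there is no saddle point; optimal play is mixed.
Route-2 is strictly dominated by Route-3 (it gives the inspector strictly more in every row), so the smuggler never plays it.
On the remaining 2×2 (Gate-1, Gate-2 vs Route-1, Route-3):
Let the inspector play Gate-1 with probability p. Expected payoff against Route-1: 5p + (-7)(1−p) = 12p − 7; against Route-3: 1p + 4(1−p) = −3p + 4.
Setting these equal: 12p − 7 = −3p + 4 ⇒ 15p = 11 ⇒ p = 11/15, and the value is (12)·(11/15) − 7 = 9/5.
For the smuggler: with q = P(Route-1), equating Gate-1's and Gate-2's payoffs gives 4q + 1 = −11q + 4 ⇒ q = 1/5.

9/5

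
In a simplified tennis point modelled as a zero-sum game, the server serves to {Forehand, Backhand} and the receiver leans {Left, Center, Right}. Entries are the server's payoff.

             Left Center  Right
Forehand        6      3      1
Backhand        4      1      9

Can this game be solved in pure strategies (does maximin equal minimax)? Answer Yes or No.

Row minima: Forehand → 1, Backhand → 1; maximin = 1.
Column maxima: Left → 6, Center → 3, Right → 9; minimax = 3.
1 ≠ 3, so no pure-strategy equilibrium exists.

No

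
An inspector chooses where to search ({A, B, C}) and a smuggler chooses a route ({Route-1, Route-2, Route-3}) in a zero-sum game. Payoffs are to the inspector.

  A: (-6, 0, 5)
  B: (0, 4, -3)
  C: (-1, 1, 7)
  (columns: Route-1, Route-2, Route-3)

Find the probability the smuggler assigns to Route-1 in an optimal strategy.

10/11

Row minima: A → -6, B → -3, C → -1; maximin = -1.
Column maxima: Route-1 → 0, Route-2 → 4, Route-3 → 7; minimax = 0.
-1 ≠ 0, so there is no saddle point; optimal play is mixed.
A is strictly dominated by C, so the inspector never plays it.
Route-2 is strictly dominated by Route-1 (it gives the inspector strictly more in every row), so the smuggler never plays it.
On the remaining 2×2 (B, C vs Route-1, Route-3):
Let the inspector play B with probability p. Expected payoff against Route-1: 0p + (-1)(1−p) = p − 1; against Route-3: (-3)p + 7(1−p) = −10p + 7.
Setting these equal: p − 1 = −10p + 7 ⇒ 11p = 8 ⇒ p = 8/11, and the value is (1)·(8/11) − 1 = -3/11.
For the smuggler: with q = P(Route-1), equating B's and C's payoffs gives 3q − 3 = −8q + 7 ⇒ q = 10/11.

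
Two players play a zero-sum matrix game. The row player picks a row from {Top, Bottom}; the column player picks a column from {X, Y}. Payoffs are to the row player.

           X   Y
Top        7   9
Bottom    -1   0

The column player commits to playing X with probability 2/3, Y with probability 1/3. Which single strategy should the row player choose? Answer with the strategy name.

Top

Expected payoff of Top: (2/3)·7 + (1/3)·9 = 23/3.
Expected payoff of Bottom: (2/3)·(-1) + (1/3)·0 = -2/3.
The largest is 23/3, so the row player's best response is Top.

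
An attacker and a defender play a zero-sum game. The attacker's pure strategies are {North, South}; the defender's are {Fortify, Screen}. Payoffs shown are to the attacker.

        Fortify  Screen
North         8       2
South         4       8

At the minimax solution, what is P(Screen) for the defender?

Row minima: North → 2, South → 4; maximin = 4.
Column maxima: Fortify → 8, Screen → 8; minimax = 8.
4 ≠ 8, so there is no saddle point; optimal play is mixed.
Let the attacker play North with probability p. Expected payoff against Fortify: 8p + 4(1−p) = 4p + 4; against Screen: 2p + 8(1−p) = −6p + 8.
Setting these equal: 4p + 4 = −6p + 8 ⇒ 10p = 4 ⇒ p = 2/5, and the value is (4)·(2/5) + 4 = 28/5.
For the defender: with q = P(Fortify), equating North's and South's payoffs gives 6q + 2 = −4q + 8 ⇒ q = 3/5.

2/5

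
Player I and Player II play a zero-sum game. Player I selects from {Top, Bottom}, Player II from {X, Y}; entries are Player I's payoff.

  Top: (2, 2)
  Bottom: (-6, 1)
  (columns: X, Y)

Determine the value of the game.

Row minima: Top → 2, Bottom → -6; maximin = 2.
Column maxima: X → 2, Y → 2; minimax = 2.
Since maximin = minimax = 2, there is a saddle point and the value is 2.

2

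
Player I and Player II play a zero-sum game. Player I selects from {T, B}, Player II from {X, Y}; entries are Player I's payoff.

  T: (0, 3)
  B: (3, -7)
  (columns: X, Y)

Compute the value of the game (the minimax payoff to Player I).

9/13

Row minima: T → 0, B → -7; maximin = 0.
Column maxima: X → 3, Y → 3; minimax = 3.
0 ≠ 3, so there is no saddle point; optimal play is mixed.
Let Player I play T with probability p. Expected payoff against X: 0p + 3(1−p) = −3p + 3; against Y: 3p + (-7)(1−p) = 10p − 7.
Setting these equal: −3p + 3 = 10p − 7 ⇒ −13p = -10 ⇒ p = 10/13, and the value is (-3)·(10/13) + 3 = 9/13.
For Player II: with q = P(X), equating T's and B's payoffs gives −3q + 3 = 10q − 7 ⇒ q = 10/13.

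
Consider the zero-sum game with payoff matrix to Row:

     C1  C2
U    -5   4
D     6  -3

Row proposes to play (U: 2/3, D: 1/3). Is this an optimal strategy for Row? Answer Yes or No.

No

Against C1 this mix gives (2/3)·(-5) + (1/3)·6 = -4/3.
Against C2 this mix gives (2/3)·4 + (1/3)·(-3) = 5/3.
Column will play C1, holding Row to -4/3. Shifting weight toward the row that does better against C1 would raise this floor (the equalizing mix achieves 1/2 against both C1 and C2), so the proposed strategy is not optimal.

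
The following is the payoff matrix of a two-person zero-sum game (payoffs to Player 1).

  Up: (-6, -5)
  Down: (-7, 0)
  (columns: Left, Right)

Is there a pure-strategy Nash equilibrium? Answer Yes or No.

Yes

Row minima: Up → -6, Down → -7; maximin = -6.
Column maxima: Left → -6, Right → 0; minimax = -6.
maximin = minimax = -6, so a saddle point exists.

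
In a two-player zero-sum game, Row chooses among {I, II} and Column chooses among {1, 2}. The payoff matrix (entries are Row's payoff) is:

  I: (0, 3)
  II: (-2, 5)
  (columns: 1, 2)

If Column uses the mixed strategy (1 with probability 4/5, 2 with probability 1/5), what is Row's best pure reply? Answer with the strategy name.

Expected payoff of I: (4/5)·0 + (1/5)·3 = 3/5.
Expected payoff of II: (4/5)·(-2) + (1/5)·5 = -3/5.
The largest is 3/5, so Row's best response is I.

I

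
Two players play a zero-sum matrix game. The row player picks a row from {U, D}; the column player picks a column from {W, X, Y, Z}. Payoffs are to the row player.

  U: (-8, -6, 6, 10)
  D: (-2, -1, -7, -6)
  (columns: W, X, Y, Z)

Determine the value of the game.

-68/19

Row minima: U → -8, D → -7; maximin = -7.
Column maxima: W → -2, X → -1, Y → 6, Z → 10; minimax = -2.
-7 ≠ -2, so there is no saddle point; optimal play is mixed.
X is strictly dominated by W (it gives the row player strictly more in every row), so the column player never plays it.
Z is strictly dominated by Y (it gives the row player strictly more in every row), so the column player never plays it.
On the remaining 2×2 (U, D vs W, Y):
Let the row player play U with probability p. Expected payoff against W: (-8)p + (-2)(1−p) = −6p − 2; against Y: 6p + (-7)(1−p) = 13p − 7.
Setting these equal: −6p − 2 = 13p − 7 ⇒ −19p = -5 ⇒ p = 5/19, and the value is (-6)·(5/19) − 2 = -68/19.
For the column player: with q = P(W), equating U's and D's payoffs gives −14q + 6 = 5q − 7 ⇒ q = 13/19.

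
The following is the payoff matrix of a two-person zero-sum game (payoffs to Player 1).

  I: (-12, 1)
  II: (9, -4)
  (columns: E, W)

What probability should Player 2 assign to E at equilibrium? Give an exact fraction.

5/26

Row minima: I → -12, II → -4; maximin = -4.
Column maxima: E → 9, W → 1; minimax = 1.
-4 ≠ 1, so there is no saddle point; optimal play is mixed.
Let Player 1 play I with probability p. Expected payoff against E: (-12)p + 9(1−p) = −21p + 9; against W: 1p + (-4)(1−p) = 5p − 4.
Setting these equal: −21p + 9 = 5p − 4 ⇒ −26p = -13 ⇒ p = 1/2, and the value is (-21)·(1/2) + 9 = -3/2.
For Player 2: with q = P(E), equating I's and II's payoffs gives −13q + 1 = 13q − 4 ⇒ q = 5/26.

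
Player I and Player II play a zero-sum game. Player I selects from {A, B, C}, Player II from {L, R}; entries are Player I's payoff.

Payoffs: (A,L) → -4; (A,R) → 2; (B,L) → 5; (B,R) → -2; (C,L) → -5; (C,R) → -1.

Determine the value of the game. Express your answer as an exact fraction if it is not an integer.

Row minima: A → -4, B → -2, C → -5; maximin = -2.
Column maxima: L → 5, R → 2; minimax = 2.
-2 ≠ 2, so there is no saddle point; optimal play is mixed.
C is strictly dominated by A, so Player I never plays it.
On the remaining 2×2 (A, B vs L, R):
Let Player I play A with probability p. Expected payoff against L: (-4)p + 5(1−p) = −9p + 5; against R: 2p + (-2)(1−p) = 4p − 2.
Setting these equal: −9p + 5 = 4p − 2 ⇒ −13p = -7 ⇒ p = 7/13, and the value is (-9)·(7/13) + 5 = 2/13.
For Player II: with q = P(L), equating A's and B's payoffs gives −6q + 2 = 7q − 2 ⇒ q = 4/13.

2/13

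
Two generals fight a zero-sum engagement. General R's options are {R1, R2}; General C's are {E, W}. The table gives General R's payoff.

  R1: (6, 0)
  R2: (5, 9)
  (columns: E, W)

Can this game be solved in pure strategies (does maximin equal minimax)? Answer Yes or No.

Row minima: R1 → 0, R2 → 5; maximin = 5.
Column maxima: E → 6, W → 9; minimax = 6.
5 ≠ 6, so no pure-strategy equilibrium exists.

No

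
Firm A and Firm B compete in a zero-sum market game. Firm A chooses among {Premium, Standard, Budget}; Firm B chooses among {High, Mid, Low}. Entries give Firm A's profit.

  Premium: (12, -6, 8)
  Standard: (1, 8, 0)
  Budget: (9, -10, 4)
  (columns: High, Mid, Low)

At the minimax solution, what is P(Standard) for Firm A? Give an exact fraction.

Row minima: Premium → -6, Standard → 0, Budget → -10; maximin = 0.
Column maxima: High → 12, Mid → 8, Low → 8; minimax = 8.
0 ≠ 8, so there is no saddle point; optimal play is mixed.
Budget is strictly dominated by Premium, so Firm A never plays it.
High is strictly dominated by Low (it gives Firm A strictly more in every row), so Firm B never plays it.
On the remaining 2×2 (Premium, Standard vs Mid, Low):
Let Firm A play Premium with probability p. Expected payoff against Mid: (-6)p + 8(1−p) = −14p + 8; against Low: 8p + 0(1−p) = 8p.
Setting these equal: −14p + 8 = 8p ⇒ −22p = -8 ⇒ p = 4/11, and the value is (-14)·(4/11) + 8 = 32/11.
For Firm B: with q = P(Mid), equating Premium's and Standard's payoffs gives −14q + 8 = 8q ⇒ q = 4/11.

7/11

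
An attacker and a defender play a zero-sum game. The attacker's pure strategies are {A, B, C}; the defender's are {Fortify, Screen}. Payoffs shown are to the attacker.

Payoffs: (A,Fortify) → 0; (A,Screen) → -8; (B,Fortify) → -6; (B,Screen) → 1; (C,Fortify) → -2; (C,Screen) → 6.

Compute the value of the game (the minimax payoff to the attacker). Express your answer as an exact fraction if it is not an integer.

-1

Row minima: A → -8, B → -6, C → -2; maximin = -2.
Column maxima: Fortify → 0, Screen → 6; minimax = 0.
-2 ≠ 0, so there is no saddle point; optimal play is mixed.
B is strictly dominated by C, so the attacker never plays it.
On the remaining 2×2 (A, C vs Fortify, Screen):
Let the attacker play A with probability p. Expected payoff against Fortify: 0p + (-2)(1−p) = 2p − 2; against Screen: (-8)p + 6(1−p) = −14p + 6.
Setting these equal: 2p − 2 = −14p + 6 ⇒ 16p = 8 ⇒ p = 1/2, and the value is (2)·(1/2) − 2 = -1.
For the defender: with q = P(Fortify), equating A's and C's payoffs gives 8q − 8 = −8q + 6 ⇒ q = 7/8.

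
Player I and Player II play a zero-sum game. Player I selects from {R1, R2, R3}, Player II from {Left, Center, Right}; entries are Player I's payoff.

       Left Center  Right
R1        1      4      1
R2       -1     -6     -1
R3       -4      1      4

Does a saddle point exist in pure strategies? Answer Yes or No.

Yes

Row minima: R1 → 1, R2 → -6, R3 → -4; maximin = 1.
Column maxima: Left → 1, Center → 4, Right → 4; minimax = 1.
maximin = minimax = 1, so a saddle point exists.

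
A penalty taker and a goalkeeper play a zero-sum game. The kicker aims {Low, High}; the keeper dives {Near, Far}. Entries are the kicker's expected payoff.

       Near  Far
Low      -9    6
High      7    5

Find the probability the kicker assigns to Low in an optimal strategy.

2/17

Row minima: Low → -9, High → 5; maximin = 5.
Column maxima: Near → 7, Far → 6; minimax = 6.
5 ≠ 6, so there is no saddle point; optimal play is mixed.
Let the kicker play Low with probability p. Expected payoff against Near: (-9)p + 7(1−p) = −16p + 7; against Far: 6p + 5(1−p) = p + 5.
Setting these equal: −16p + 7 = p + 5 ⇒ −17p = -2 ⇒ p = 2/17, and the value is (-16)·(2/17) + 7 = 87/17.
For the keeper: with q = P(Near), equating Low's and High's payoffs gives −15q + 6 = 2q + 5 ⇒ q = 1/17.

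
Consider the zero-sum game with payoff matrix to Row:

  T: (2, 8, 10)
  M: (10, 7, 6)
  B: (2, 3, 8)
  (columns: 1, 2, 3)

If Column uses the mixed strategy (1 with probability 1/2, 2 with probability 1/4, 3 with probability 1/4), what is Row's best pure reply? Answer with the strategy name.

Expected payoff of T: (1/2)·2 + (1/4)·8 + (1/4)·10 = 11/2.
Expected payoff of M: (1/2)·10 + (1/4)·7 + (1/4)·6 = 33/4.
Expected payoff of B: (1/2)·2 + (1/4)·3 + (1/4)·8 = 15/4.
The largest is 33/4, so Row's best response is M.

M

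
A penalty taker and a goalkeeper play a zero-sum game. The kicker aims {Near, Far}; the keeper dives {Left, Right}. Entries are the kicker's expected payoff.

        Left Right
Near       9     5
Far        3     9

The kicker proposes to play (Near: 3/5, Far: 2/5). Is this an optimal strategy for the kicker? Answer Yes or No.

Against Left this mix gives (3/5)·9 + (2/5)·3 = 33/5.
Against Right this mix gives (3/5)·5 + (2/5)·9 = 33/5.
All of the keeper's active replies (Left, Right) yield 33/5, and no column does worse for the kicker. The mix makes the keeper indifferent and guarantees 33/5, so it is optimal.

Yes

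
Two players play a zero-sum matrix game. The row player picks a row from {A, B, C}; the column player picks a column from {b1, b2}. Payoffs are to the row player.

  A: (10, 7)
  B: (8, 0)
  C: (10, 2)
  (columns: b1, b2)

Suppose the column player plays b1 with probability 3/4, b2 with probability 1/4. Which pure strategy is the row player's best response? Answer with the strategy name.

Expected payoff of A: (3/4)·10 + (1/4)·7 = 37/4.
Expected payoff of B: (3/4)·8 + (1/4)·0 = 6.
Expected payoff of C: (3/4)·10 + (1/4)·2 = 8.
The largest is 37/4, so the row player's best response is A.

A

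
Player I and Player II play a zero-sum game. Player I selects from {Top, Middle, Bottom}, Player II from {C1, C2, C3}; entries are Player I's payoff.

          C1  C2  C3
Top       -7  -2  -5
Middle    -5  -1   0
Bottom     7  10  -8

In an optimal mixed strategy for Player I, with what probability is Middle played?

Row minima: Top → -7, Middle → -5, Bottom → -8; maximin = -5.
Column maxima: C1 → 7, C2 → 10, C3 → 0; minimax = 0.
-5 ≠ 0, so there is no saddle point; optimal play is mixed.
Top is strictly dominated by Middle, so Player I never plays it.
C2 is strictly dominated by C1 (it gives Player I strictly more in every row), so Player II never plays it.
On the remaining 2×2 (Middle, Bottom vs C1, C3):
Let Player I play Middle with probability p. Expected payoff against C1: (-5)p + 7(1−p) = −12p + 7; against C3: 0p + (-8)(1−p) = 8p − 8.
Setting these equal: −12p + 7 = 8p − 8 ⇒ −20p = -15 ⇒ p = 3/4, and the value is (-12)·(3/4) + 7 = -2.
For Player II: with q = P(C1), equating Middle's and Bottom's payoffs gives −5q = 15q − 8 ⇒ q = 2/5.

3/4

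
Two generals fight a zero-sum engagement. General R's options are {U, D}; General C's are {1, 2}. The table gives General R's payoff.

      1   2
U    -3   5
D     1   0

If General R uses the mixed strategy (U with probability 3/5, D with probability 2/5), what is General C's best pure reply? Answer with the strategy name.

1

If General C plays 1, General R's expected payoff is (3/5)·(-3) + (2/5)·1 = -7/5.
If General C plays 2, General R's expected payoff is (3/5)·5 + (2/5)·0 = 3.
General C minimizes General R's payoff; the smallest is -7/5, so the best response is 1.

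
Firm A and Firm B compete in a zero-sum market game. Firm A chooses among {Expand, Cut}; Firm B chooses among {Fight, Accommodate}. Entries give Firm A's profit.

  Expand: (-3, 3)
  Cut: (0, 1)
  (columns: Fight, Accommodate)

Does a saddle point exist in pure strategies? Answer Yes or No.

Row minima: Expand → -3, Cut → 0; maximin = 0.
Column maxima: Fight → 0, Accommodate → 3; minimax = 0.
maximin = minimax = 0, so a saddle point exists.

Yes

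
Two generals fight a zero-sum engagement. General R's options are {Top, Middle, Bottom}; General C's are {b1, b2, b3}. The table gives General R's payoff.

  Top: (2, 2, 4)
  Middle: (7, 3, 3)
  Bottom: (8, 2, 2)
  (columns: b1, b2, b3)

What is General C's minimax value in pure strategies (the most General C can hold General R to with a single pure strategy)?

3

Column maxima: b1 → 8, b2 → 3, b3 → 4.
The smallest of these is 3.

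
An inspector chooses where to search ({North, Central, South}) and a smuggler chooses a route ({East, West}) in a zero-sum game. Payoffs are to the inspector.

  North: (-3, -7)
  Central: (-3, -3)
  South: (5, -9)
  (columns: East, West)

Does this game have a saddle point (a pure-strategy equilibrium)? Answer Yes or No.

Yes

Row minima: North → -7, Central → -3, South → -9; maximin = -3.
Column maxima: East → 5, West → -3; minimax = -3.
maximin = minimax = -3, so a saddle point exists.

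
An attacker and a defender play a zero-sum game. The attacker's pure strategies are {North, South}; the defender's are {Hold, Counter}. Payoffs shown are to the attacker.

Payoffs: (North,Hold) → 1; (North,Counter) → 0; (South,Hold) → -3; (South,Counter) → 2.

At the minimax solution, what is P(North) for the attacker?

Row minima: North → 0, South → -3; maximin = 0.
Column maxima: Hold → 1, Counter → 2; minimax = 1.
0 ≠ 1, so there is no saddle point; optimal play is mixed.
Let the attacker play North with probability p. Expected payoff against Hold: 1p + (-3)(1−p) = 4p − 3; against Counter: 0p + 2(1−p) = −2p + 2.
Setting these equal: 4p − 3 = −2p + 2 ⇒ 6p = 5 ⇒ p = 5/6, and the value is (4)·(5/6) − 3 = 1/3.
For the defender: with q = P(Hold), equating North's and South's payoffs gives q = −5q + 2 ⇒ q = 1/3.

5/6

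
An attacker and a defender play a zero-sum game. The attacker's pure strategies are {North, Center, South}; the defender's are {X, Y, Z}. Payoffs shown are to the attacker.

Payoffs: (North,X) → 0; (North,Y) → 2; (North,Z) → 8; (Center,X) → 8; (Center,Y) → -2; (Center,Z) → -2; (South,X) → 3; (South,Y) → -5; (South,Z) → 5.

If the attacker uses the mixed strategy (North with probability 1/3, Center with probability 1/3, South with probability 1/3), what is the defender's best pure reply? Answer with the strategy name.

Y

If the defender plays X, the attacker's expected payoff is (1/3)·0 + (1/3)·8 + (1/3)·3 = 11/3.
If the defender plays Y, the attacker's expected payoff is (1/3)·2 + (1/3)·(-2) + (1/3)·(-5) = -5/3.
If the defender plays Z, the attacker's expected payoff is (1/3)·8 + (1/3)·(-2) + (1/3)·5 = 11/3.
The defender minimizes the attacker's payoff; the smallest is -5/3, so the best response is Y.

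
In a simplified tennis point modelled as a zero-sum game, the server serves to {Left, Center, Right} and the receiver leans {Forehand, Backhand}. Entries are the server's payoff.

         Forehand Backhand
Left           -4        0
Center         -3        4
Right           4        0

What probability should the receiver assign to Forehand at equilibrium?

Row minima: Left → -4, Center → -3, Right → 0; maximin = 0.
Column maxima: Forehand → 4, Backhand → 4; minimax = 4.
0 ≠ 4, so there is no saddle point; optimal play is mixed.
Left is strictly dominated by Center, so the server never plays it.
On the remaining 2×2 (Center, Right vs Forehand, Backhand):
Let the server play Center with probability p. Expected payoff against Forehand: (-3)p + 4(1−p) = −7p + 4; against Backhand: 4p + 0(1−p) = 4p.
Setting these equal: −7p + 4 = 4p ⇒ −11p = -4 ⇒ p = 4/11, and the value is (-7)·(4/11) + 4 = 16/11.
For the receiver: with q = P(Forehand), equating Center's and Right's payoffs gives −7q + 4 = 4q ⇒ q = 4/11.

4/11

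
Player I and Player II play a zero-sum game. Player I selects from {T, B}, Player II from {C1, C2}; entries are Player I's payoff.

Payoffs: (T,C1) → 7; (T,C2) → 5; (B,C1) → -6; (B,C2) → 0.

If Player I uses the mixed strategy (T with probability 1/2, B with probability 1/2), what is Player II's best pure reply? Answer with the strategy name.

If Player II plays C1, Player I's expected payoff is (1/2)·7 + (1/2)·(-6) = 1/2.
If Player II plays C2, Player I's expected payoff is (1/2)·5 + (1/2)·0 = 5/2.
Player II minimizes Player I's payoff; the smallest is 1/2, so the best response is C1.

C1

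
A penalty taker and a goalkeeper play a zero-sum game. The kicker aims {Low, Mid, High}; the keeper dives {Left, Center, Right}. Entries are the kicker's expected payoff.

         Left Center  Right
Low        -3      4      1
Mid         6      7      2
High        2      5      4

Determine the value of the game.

Row minima: Low → -3, Mid → 2, High → 2; maximin = 2.
Column maxima: Left → 6, Center → 7, Right → 4; minimax = 4.
2 ≠ 4, so there is no saddle point; optimal play is mixed.
Low is strictly dominated by Mid, so the kicker never plays it.
Center is strictly dominated by Left (it gives the kicker strictly more in every row), so the keeper never plays it.
On the remaining 2×2 (Mid, High vs Left, Right):
Let the kicker play Mid with probability p. Expected payoff against Left: 6p + 2(1−p) = 4p + 2; against Right: 2p + 4(1−p) = −2p + 4.
Setting these equal: 4p + 2 = −2p + 4 ⇒ 6p = 2 ⇒ p = 1/3, and the value is (4)·(1/3) + 2 = 10/3.
For the keeper: with q = P(Left), equating Mid's and High's payoffs gives 4q + 2 = −2q + 4 ⇒ q = 1/3.

10/3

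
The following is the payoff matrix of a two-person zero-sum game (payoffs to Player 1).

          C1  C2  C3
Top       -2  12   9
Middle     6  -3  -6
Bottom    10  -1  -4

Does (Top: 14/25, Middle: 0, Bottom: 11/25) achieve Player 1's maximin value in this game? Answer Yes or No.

Yes

Against C1 this mix gives (14/25)·(-2) + (11/25)·10 = 82/25.
Against C2 this mix gives (14/25)·12 + (11/25)·(-1) = 157/25.
Against C3 this mix gives (14/25)·9 + (11/25)·(-4) = 82/25.
All of Player 2's active replies (C1, C3) yield 82/25, and no column does worse for Player 1. The mix makes Player 2 indifferent and guarantees 82/25, so it is optimal.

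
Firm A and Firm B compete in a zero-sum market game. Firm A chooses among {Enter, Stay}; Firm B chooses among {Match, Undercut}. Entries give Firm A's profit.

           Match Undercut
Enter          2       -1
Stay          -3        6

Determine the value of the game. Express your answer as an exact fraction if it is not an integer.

3/4

Row minima: Enter → -1, Stay → -3; maximin = -1.
Column maxima: Match → 2, Undercut → 6; minimax = 2.
-1 ≠ 2, so there is no saddle point; optimal play is mixed.
Let Firm A play Enter with probability p. Expected payoff against Match: 2p + (-3)(1−p) = 5p − 3; against Undercut: (-1)p + 6(1−p) = −7p + 6.
Setting these equal: 5p − 3 = −7p + 6 ⇒ 12p = 9 ⇒ p = 3/4, and the value is (5)·(3/4) − 3 = 3/4.
For Firm B: with q = P(Match), equating Enter's and Stay's payoffs gives 3q − 1 = −9q + 6 ⇒ q = 7/12.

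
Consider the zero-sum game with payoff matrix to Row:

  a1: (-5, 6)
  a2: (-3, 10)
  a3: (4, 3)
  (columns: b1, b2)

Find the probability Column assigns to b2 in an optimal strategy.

Row minima: a1 → -5, a2 → -3, a3 → 3; maximin = 3.
Column maxima: b1 → 4, b2 → 10; minimax = 4.
3 ≠ 4, so there is no saddle point; optimal play is mixed.
a1 is strictly dominated by a2, so Row never plays it.
On the remaining 2×2 (a2, a3 vs b1, b2):
Let Row play a2 with probability p. Expected payoff against b1: (-3)p + 4(1−p) = −7p + 4; against b2: 10p + 3(1−p) = 7p + 3.
Setting these equal: −7p + 4 = 7p + 3 ⇒ −14p = -1 ⇒ p = 1/14, and the value is (-7)·(1/14) + 4 = 7/2.
For Column: with q = P(b1), equating a2's and a3's payoffs gives −13q + 10 = q + 3 ⇒ q = 1/2.

1/2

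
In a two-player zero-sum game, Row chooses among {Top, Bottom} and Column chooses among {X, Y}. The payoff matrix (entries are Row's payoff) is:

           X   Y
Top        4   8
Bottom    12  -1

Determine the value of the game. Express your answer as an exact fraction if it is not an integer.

Row minima: Top → 4, Bottom → -1; maximin = 4.
Column maxima: X → 12, Y → 8; minimax = 8.
4 ≠ 8, so there is no saddle point; optimal play is mixed.
Let Row play Top with probability p. Expected payoff against X: 4p + 12(1−p) = −8p + 12; against Y: 8p + (-1)(1−p) = 9p − 1.
Setting these equal: −8p + 12 = 9p − 1 ⇒ −17p = -13 ⇒ p = 13/17, and the value is (-8)·(13/17) + 12 = 100/17.
For Column: with q = P(X), equating Top's and Bottom's payoffs gives −4q + 8 = 13q − 1 ⇒ q = 9/17.

100/17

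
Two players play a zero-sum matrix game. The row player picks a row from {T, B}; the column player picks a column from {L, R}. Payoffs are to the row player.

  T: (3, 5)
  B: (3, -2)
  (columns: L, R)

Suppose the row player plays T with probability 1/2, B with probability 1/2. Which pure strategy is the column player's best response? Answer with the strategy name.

If the column player plays L, the row player's expected payoff is (1/2)·3 + (1/2)·3 = 3.
If the column player plays R, the row player's expected payoff is (1/2)·5 + (1/2)·(-2) = 3/2.
The column player minimizes the row player's payoff; the smallest is 3/2, so the best response is R.

R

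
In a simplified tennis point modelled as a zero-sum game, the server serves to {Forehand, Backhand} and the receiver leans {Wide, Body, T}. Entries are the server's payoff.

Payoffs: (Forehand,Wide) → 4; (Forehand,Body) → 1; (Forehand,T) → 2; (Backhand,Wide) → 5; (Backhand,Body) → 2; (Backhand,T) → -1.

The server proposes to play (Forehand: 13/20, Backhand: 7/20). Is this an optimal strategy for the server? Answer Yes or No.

No

Against Wide this mix gives (13/20)·4 + (7/20)·5 = 87/20.
Against Body this mix gives (13/20)·1 + (7/20)·2 = 27/20.
Against T this mix gives (13/20)·2 + (7/20)·(-1) = 19/20.
The receiver will play T, holding the server to 19/20. Shifting weight toward the row that does better against T would raise this floor (the equalizing mix achieves 5/4 against both T and Body), so the proposed strategy is not optimal.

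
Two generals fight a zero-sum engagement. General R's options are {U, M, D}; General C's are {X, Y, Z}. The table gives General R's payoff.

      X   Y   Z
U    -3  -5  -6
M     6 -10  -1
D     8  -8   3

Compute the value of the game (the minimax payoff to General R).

-21/4

Row minima: U → -6, M → -10, D → -8; maximin = -6.
Column maxima: X → 8, Y → -5, Z → 3; minimax = -5.
-6 ≠ -5, so there is no saddle point; optimal play is mixed.
M is strictly dominated by D, so General R never plays it.
X is strictly dominated by Y (it gives General R strictly more in every row), so General C never plays it.
On the remaining 2×2 (U, D vs Y, Z):
Let General R play U with probability p. Expected payoff against Y: (-5)p + (-8)(1−p) = 3p − 8; against Z: (-6)p + 3(1−p) = −9p + 3.
Setting these equal: 3p − 8 = −9p + 3 ⇒ 12p = 11 ⇒ p = 11/12, and the value is (3)·(11/12) − 8 = -21/4.
For General C: with q = P(Y), equating U's and D's payoffs gives q − 6 = −11q + 3 ⇒ q = 3/4.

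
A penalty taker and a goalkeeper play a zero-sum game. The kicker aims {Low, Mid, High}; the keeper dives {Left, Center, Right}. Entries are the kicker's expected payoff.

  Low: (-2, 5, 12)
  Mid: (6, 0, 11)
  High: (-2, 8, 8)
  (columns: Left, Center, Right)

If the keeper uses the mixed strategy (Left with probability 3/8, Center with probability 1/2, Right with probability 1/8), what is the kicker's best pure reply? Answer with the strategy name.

High

Expected payoff of Low: (3/8)·(-2) + (1/2)·5 + (1/8)·12 = 13/4.
Expected payoff of Mid: (3/8)·6 + (1/2)·0 + (1/8)·11 = 29/8.
Expected payoff of High: (3/8)·(-2) + (1/2)·8 + (1/8)·8 = 17/4.
The largest is 17/4, so the kicker's best response is High.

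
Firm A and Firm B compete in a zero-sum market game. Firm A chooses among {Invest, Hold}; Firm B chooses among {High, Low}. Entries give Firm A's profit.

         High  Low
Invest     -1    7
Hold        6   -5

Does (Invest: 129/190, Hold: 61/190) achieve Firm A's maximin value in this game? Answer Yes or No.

Against High this mix gives (129/190)·(-1) + (61/190)·6 = 237/190.
Against Low this mix gives (129/190)·7 + (61/190)·(-5) = 299/95.
Firm B will play High, holding Firm A to 237/190. Shifting weight toward the row that does better against High would raise this floor (the equalizing mix achieves 37/19 against both High and Low), so the proposed strategy is not optimal.

No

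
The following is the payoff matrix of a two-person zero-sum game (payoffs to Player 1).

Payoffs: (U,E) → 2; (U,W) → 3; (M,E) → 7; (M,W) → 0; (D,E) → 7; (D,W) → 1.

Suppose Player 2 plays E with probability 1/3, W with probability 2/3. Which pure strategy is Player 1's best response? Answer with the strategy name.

D

Expected payoff of U: (1/3)·2 + (2/3)·3 = 8/3.
Expected payoff of M: (1/3)·7 + (2/3)·0 = 7/3.
Expected payoff of D: (1/3)·7 + (2/3)·1 = 3.
The largest is 3, so Player 1's best response is D.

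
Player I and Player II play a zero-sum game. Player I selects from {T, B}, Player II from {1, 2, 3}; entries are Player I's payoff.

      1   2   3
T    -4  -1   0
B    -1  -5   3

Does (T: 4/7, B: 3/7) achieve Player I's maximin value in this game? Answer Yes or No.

Against 1 this mix gives (4/7)·(-4) + (3/7)·(-1) = -19/7.
Against 2 this mix gives (4/7)·(-1) + (3/7)·(-5) = -19/7.
Against 3 this mix gives (4/7)·0 + (3/7)·3 = 9/7.
All of Player II's active replies (1, 2) yield -19/7, and no column does worse for Player I. The mix makes Player II indifferent and guarantees -19/7, so it is optimal.

Yes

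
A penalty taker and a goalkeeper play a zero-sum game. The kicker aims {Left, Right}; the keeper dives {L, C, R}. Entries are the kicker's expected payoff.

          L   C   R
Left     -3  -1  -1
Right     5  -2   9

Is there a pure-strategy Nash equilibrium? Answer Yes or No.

Row minima: Left → -3, Right → -2; maximin = -2.
Column maxima: L → 5, C → -1, R → 9; minimax = -1.
-2 ≠ -1, so no pure-strategy equilibrium exists.

No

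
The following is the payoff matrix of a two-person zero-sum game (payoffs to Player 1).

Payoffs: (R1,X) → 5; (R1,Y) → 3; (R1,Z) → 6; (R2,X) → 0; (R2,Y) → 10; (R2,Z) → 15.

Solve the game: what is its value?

Row minima: R1 → 3, R2 → 0; maximin = 3.
Column maxima: X → 5, Y → 10, Z → 15; minimax = 5.
3 ≠ 5, so there is no saddle point; optimal play is mixed.
Z is strictly dominated by X (it gives Player 1 strictly more in every row), so Player 2 never plays it.
On the remaining 2×2 (R1, R2 vs X, Y):
Let Player 1 play R1 with probability p. Expected payoff against X: 5p + 0(1−p) = 5p; against Y: 3p + 10(1−p) = −7p + 10.
Setting these equal: 5p = −7p + 10 ⇒ 12p = 10 ⇒ p = 5/6, and the value is (5)·(5/6) = 25/6.
For Player 2: with q = P(X), equating R1's and R2's payoffs gives 2q + 3 = −10q + 10 ⇒ q = 7/12.

25/6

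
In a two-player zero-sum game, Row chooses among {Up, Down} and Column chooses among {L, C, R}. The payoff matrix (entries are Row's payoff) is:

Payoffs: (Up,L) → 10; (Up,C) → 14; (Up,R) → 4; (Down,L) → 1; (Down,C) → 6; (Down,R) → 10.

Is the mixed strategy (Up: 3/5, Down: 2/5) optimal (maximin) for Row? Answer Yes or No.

Against L this mix gives (3/5)·10 + (2/5)·1 = 32/5.
Against C this mix gives (3/5)·14 + (2/5)·6 = 54/5.
Against R this mix gives (3/5)·4 + (2/5)·10 = 32/5.
All of Column's active replies (L, R) yield 32/5, and no column does worse for Row. The mix makes Column indifferent and guarantees 32/5, so it is optimal.

Yes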